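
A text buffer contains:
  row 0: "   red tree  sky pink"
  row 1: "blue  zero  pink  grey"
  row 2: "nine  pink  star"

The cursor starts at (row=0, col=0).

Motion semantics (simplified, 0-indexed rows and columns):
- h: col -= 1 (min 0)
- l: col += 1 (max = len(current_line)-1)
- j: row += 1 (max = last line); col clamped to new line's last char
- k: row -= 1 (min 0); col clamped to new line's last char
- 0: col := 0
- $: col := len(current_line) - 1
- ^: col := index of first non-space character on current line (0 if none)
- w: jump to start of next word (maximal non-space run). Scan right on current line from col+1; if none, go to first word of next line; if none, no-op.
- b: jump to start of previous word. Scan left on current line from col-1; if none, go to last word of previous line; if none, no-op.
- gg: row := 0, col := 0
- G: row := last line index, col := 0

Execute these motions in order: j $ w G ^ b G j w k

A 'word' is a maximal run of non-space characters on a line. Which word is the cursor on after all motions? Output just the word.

Answer: zero

Derivation:
After 1 (j): row=1 col=0 char='b'
After 2 ($): row=1 col=21 char='y'
After 3 (w): row=2 col=0 char='n'
After 4 (G): row=2 col=0 char='n'
After 5 (^): row=2 col=0 char='n'
After 6 (b): row=1 col=18 char='g'
After 7 (G): row=2 col=0 char='n'
After 8 (j): row=2 col=0 char='n'
After 9 (w): row=2 col=6 char='p'
After 10 (k): row=1 col=6 char='z'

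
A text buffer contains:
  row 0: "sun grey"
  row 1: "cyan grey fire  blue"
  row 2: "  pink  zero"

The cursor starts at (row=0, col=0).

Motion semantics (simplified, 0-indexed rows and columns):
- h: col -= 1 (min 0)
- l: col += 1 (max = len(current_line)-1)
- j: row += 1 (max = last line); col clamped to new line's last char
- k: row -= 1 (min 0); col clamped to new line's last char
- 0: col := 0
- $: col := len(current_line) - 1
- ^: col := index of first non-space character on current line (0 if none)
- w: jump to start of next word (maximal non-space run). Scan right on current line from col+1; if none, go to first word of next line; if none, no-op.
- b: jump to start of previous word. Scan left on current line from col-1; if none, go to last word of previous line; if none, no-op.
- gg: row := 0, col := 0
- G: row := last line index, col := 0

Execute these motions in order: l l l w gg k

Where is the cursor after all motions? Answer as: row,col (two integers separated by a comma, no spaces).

Answer: 0,0

Derivation:
After 1 (l): row=0 col=1 char='u'
After 2 (l): row=0 col=2 char='n'
After 3 (l): row=0 col=3 char='_'
After 4 (w): row=0 col=4 char='g'
After 5 (gg): row=0 col=0 char='s'
After 6 (k): row=0 col=0 char='s'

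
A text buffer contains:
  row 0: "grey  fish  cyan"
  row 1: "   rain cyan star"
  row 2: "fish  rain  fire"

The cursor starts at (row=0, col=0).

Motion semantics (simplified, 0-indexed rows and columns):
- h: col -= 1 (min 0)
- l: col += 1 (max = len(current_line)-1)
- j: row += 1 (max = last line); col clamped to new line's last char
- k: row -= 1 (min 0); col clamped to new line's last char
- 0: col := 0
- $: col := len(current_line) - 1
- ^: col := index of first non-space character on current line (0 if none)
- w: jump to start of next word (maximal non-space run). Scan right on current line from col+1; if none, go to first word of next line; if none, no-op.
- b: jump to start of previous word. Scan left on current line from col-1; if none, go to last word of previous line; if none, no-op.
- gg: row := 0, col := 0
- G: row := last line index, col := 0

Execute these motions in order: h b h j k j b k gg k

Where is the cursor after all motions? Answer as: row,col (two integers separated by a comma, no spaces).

After 1 (h): row=0 col=0 char='g'
After 2 (b): row=0 col=0 char='g'
After 3 (h): row=0 col=0 char='g'
After 4 (j): row=1 col=0 char='_'
After 5 (k): row=0 col=0 char='g'
After 6 (j): row=1 col=0 char='_'
After 7 (b): row=0 col=12 char='c'
After 8 (k): row=0 col=12 char='c'
After 9 (gg): row=0 col=0 char='g'
After 10 (k): row=0 col=0 char='g'

Answer: 0,0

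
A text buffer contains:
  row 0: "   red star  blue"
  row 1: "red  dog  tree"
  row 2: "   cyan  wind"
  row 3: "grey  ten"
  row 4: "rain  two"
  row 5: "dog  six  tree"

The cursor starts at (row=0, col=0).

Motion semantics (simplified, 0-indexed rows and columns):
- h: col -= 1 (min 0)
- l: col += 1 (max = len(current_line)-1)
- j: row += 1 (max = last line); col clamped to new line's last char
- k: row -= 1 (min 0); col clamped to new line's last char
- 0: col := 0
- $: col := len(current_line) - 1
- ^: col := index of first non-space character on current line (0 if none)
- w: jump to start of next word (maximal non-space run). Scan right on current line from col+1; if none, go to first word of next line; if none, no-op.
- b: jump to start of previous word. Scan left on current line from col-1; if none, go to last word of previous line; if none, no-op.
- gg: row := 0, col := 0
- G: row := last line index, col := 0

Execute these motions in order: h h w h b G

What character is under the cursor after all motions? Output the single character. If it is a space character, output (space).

Answer: d

Derivation:
After 1 (h): row=0 col=0 char='_'
After 2 (h): row=0 col=0 char='_'
After 3 (w): row=0 col=3 char='r'
After 4 (h): row=0 col=2 char='_'
After 5 (b): row=0 col=2 char='_'
After 6 (G): row=5 col=0 char='d'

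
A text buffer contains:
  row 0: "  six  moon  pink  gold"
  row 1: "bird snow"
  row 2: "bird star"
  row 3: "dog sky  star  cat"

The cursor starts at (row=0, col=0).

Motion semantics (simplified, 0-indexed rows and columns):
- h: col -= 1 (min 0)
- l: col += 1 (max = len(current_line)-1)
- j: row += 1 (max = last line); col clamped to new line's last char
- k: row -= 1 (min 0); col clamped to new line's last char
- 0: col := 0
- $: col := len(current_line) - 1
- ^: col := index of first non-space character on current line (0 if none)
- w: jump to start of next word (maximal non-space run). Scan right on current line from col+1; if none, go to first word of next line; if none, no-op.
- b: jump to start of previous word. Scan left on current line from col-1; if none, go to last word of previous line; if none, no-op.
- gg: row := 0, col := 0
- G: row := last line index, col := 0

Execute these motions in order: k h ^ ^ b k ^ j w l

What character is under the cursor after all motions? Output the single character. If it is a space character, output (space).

Answer: n

Derivation:
After 1 (k): row=0 col=0 char='_'
After 2 (h): row=0 col=0 char='_'
After 3 (^): row=0 col=2 char='s'
After 4 (^): row=0 col=2 char='s'
After 5 (b): row=0 col=2 char='s'
After 6 (k): row=0 col=2 char='s'
After 7 (^): row=0 col=2 char='s'
After 8 (j): row=1 col=2 char='r'
After 9 (w): row=1 col=5 char='s'
After 10 (l): row=1 col=6 char='n'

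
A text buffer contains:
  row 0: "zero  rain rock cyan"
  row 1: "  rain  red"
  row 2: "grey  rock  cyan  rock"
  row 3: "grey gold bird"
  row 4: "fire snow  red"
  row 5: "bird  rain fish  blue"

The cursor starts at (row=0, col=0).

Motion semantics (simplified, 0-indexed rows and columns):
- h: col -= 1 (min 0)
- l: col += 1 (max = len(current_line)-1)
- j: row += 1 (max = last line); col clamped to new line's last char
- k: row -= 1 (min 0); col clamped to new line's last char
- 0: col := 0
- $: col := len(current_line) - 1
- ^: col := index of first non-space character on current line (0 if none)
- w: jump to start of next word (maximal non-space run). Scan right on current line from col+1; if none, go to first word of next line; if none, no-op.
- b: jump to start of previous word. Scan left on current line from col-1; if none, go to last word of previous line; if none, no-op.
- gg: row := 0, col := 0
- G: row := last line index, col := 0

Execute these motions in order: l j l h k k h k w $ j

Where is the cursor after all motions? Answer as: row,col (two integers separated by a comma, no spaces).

Answer: 1,10

Derivation:
After 1 (l): row=0 col=1 char='e'
After 2 (j): row=1 col=1 char='_'
After 3 (l): row=1 col=2 char='r'
After 4 (h): row=1 col=1 char='_'
After 5 (k): row=0 col=1 char='e'
After 6 (k): row=0 col=1 char='e'
After 7 (h): row=0 col=0 char='z'
After 8 (k): row=0 col=0 char='z'
After 9 (w): row=0 col=6 char='r'
After 10 ($): row=0 col=19 char='n'
After 11 (j): row=1 col=10 char='d'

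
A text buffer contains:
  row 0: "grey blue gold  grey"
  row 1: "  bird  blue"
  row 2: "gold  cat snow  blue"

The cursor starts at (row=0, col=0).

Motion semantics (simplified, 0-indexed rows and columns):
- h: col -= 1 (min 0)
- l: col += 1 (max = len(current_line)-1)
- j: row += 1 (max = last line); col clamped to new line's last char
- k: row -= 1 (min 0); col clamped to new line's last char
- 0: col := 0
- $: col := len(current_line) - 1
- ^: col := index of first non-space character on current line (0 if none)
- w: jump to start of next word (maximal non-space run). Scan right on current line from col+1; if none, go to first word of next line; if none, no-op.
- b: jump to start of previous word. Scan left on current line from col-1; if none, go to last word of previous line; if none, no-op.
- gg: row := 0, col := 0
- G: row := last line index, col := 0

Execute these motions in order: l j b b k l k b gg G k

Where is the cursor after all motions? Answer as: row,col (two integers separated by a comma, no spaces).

After 1 (l): row=0 col=1 char='r'
After 2 (j): row=1 col=1 char='_'
After 3 (b): row=0 col=16 char='g'
After 4 (b): row=0 col=10 char='g'
After 5 (k): row=0 col=10 char='g'
After 6 (l): row=0 col=11 char='o'
After 7 (k): row=0 col=11 char='o'
After 8 (b): row=0 col=10 char='g'
After 9 (gg): row=0 col=0 char='g'
After 10 (G): row=2 col=0 char='g'
After 11 (k): row=1 col=0 char='_'

Answer: 1,0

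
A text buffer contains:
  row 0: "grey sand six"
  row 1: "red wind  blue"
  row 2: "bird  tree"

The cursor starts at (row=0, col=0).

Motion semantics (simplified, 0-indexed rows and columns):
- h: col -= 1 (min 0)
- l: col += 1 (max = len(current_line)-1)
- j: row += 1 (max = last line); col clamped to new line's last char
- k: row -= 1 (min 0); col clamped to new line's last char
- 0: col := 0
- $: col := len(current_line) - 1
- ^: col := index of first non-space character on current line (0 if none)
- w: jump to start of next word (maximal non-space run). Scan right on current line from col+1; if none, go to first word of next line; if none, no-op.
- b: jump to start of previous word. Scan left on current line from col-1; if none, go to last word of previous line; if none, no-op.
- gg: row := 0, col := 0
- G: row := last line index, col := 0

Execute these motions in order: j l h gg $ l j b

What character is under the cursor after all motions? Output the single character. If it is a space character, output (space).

After 1 (j): row=1 col=0 char='r'
After 2 (l): row=1 col=1 char='e'
After 3 (h): row=1 col=0 char='r'
After 4 (gg): row=0 col=0 char='g'
After 5 ($): row=0 col=12 char='x'
After 6 (l): row=0 col=12 char='x'
After 7 (j): row=1 col=12 char='u'
After 8 (b): row=1 col=10 char='b'

Answer: b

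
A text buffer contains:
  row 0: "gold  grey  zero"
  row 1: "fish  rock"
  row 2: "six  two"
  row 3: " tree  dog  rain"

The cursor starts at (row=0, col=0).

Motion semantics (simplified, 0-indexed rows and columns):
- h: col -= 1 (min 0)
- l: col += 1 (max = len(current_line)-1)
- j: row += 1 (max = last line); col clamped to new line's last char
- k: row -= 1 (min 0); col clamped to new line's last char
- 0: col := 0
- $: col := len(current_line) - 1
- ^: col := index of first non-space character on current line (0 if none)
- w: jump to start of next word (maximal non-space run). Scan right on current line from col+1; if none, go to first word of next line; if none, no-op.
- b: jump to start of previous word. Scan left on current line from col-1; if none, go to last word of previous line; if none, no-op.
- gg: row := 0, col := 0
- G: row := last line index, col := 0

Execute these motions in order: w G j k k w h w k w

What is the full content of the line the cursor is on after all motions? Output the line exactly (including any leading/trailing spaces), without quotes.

After 1 (w): row=0 col=6 char='g'
After 2 (G): row=3 col=0 char='_'
After 3 (j): row=3 col=0 char='_'
After 4 (k): row=2 col=0 char='s'
After 5 (k): row=1 col=0 char='f'
After 6 (w): row=1 col=6 char='r'
After 7 (h): row=1 col=5 char='_'
After 8 (w): row=1 col=6 char='r'
After 9 (k): row=0 col=6 char='g'
After 10 (w): row=0 col=12 char='z'

Answer: gold  grey  zero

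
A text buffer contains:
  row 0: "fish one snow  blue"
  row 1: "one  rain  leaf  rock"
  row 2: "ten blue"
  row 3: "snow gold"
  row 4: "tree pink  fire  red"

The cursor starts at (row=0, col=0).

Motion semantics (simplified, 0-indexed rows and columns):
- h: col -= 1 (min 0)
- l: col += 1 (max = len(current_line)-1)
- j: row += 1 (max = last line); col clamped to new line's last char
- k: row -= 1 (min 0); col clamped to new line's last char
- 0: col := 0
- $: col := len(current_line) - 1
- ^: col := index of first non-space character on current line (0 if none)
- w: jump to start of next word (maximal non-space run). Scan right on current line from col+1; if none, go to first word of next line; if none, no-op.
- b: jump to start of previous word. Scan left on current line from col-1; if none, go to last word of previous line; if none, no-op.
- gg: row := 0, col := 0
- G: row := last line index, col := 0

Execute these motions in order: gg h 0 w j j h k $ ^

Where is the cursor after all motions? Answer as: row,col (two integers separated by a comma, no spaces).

Answer: 1,0

Derivation:
After 1 (gg): row=0 col=0 char='f'
After 2 (h): row=0 col=0 char='f'
After 3 (0): row=0 col=0 char='f'
After 4 (w): row=0 col=5 char='o'
After 5 (j): row=1 col=5 char='r'
After 6 (j): row=2 col=5 char='l'
After 7 (h): row=2 col=4 char='b'
After 8 (k): row=1 col=4 char='_'
After 9 ($): row=1 col=20 char='k'
After 10 (^): row=1 col=0 char='o'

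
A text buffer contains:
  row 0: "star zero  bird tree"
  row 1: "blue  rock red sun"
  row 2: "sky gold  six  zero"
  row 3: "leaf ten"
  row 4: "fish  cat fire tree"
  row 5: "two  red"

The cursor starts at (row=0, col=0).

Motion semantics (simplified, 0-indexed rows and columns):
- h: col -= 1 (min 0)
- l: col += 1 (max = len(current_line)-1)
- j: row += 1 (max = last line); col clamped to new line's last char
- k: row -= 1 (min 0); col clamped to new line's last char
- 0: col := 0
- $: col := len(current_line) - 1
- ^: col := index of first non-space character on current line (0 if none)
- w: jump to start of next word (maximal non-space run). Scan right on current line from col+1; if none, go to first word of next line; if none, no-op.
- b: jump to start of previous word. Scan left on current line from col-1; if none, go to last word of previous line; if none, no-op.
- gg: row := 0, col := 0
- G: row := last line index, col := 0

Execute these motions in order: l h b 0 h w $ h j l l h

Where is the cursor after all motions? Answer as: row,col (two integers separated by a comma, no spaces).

After 1 (l): row=0 col=1 char='t'
After 2 (h): row=0 col=0 char='s'
After 3 (b): row=0 col=0 char='s'
After 4 (0): row=0 col=0 char='s'
After 5 (h): row=0 col=0 char='s'
After 6 (w): row=0 col=5 char='z'
After 7 ($): row=0 col=19 char='e'
After 8 (h): row=0 col=18 char='e'
After 9 (j): row=1 col=17 char='n'
After 10 (l): row=1 col=17 char='n'
After 11 (l): row=1 col=17 char='n'
After 12 (h): row=1 col=16 char='u'

Answer: 1,16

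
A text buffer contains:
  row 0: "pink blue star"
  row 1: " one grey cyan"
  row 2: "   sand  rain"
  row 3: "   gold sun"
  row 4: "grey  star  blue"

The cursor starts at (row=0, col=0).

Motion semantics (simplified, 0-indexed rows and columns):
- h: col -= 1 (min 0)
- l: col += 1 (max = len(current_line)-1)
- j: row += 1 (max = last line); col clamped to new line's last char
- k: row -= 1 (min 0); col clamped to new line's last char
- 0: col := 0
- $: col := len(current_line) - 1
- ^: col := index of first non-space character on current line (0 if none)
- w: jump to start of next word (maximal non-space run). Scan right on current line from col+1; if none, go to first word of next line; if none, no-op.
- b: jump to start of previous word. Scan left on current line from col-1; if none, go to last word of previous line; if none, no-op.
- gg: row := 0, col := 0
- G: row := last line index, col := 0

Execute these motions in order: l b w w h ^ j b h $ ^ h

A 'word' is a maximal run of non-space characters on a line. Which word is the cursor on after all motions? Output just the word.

After 1 (l): row=0 col=1 char='i'
After 2 (b): row=0 col=0 char='p'
After 3 (w): row=0 col=5 char='b'
After 4 (w): row=0 col=10 char='s'
After 5 (h): row=0 col=9 char='_'
After 6 (^): row=0 col=0 char='p'
After 7 (j): row=1 col=0 char='_'
After 8 (b): row=0 col=10 char='s'
After 9 (h): row=0 col=9 char='_'
After 10 ($): row=0 col=13 char='r'
After 11 (^): row=0 col=0 char='p'
After 12 (h): row=0 col=0 char='p'

Answer: pink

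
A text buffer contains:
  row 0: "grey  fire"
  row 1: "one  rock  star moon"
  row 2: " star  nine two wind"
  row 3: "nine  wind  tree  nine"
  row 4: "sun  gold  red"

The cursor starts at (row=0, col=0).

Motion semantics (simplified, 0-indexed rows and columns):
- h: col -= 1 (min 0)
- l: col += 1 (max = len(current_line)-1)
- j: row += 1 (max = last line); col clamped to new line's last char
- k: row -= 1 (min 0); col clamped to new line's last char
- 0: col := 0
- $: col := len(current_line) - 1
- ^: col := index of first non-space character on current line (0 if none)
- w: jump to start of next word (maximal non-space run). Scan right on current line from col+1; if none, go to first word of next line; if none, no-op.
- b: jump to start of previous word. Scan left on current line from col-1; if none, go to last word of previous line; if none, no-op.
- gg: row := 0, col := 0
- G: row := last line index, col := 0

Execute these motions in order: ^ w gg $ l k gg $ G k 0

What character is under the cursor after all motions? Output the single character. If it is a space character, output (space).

After 1 (^): row=0 col=0 char='g'
After 2 (w): row=0 col=6 char='f'
After 3 (gg): row=0 col=0 char='g'
After 4 ($): row=0 col=9 char='e'
After 5 (l): row=0 col=9 char='e'
After 6 (k): row=0 col=9 char='e'
After 7 (gg): row=0 col=0 char='g'
After 8 ($): row=0 col=9 char='e'
After 9 (G): row=4 col=0 char='s'
After 10 (k): row=3 col=0 char='n'
After 11 (0): row=3 col=0 char='n'

Answer: n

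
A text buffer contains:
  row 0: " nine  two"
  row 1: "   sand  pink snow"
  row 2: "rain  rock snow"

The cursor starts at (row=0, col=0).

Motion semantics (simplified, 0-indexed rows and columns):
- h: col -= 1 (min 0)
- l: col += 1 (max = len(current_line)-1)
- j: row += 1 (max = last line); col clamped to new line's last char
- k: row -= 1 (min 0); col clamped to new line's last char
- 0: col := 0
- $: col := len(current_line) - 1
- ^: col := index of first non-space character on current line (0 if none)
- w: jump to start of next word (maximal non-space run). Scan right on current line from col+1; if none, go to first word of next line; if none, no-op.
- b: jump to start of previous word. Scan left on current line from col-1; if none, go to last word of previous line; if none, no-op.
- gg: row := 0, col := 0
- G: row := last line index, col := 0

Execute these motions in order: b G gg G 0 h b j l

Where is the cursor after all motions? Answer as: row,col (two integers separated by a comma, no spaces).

Answer: 2,14

Derivation:
After 1 (b): row=0 col=0 char='_'
After 2 (G): row=2 col=0 char='r'
After 3 (gg): row=0 col=0 char='_'
After 4 (G): row=2 col=0 char='r'
After 5 (0): row=2 col=0 char='r'
After 6 (h): row=2 col=0 char='r'
After 7 (b): row=1 col=14 char='s'
After 8 (j): row=2 col=14 char='w'
After 9 (l): row=2 col=14 char='w'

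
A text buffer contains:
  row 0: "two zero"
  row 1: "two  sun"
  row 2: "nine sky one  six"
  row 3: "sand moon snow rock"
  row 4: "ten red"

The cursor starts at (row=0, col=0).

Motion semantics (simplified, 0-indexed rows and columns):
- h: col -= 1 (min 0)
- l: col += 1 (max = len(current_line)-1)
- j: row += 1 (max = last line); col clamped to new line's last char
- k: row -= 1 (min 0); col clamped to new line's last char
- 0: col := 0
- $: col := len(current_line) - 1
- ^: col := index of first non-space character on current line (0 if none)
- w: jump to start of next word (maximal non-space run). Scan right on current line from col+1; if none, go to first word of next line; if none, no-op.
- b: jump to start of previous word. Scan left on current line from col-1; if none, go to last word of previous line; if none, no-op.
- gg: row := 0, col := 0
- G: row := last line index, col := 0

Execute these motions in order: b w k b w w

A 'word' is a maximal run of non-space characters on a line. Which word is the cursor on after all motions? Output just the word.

Answer: two

Derivation:
After 1 (b): row=0 col=0 char='t'
After 2 (w): row=0 col=4 char='z'
After 3 (k): row=0 col=4 char='z'
After 4 (b): row=0 col=0 char='t'
After 5 (w): row=0 col=4 char='z'
After 6 (w): row=1 col=0 char='t'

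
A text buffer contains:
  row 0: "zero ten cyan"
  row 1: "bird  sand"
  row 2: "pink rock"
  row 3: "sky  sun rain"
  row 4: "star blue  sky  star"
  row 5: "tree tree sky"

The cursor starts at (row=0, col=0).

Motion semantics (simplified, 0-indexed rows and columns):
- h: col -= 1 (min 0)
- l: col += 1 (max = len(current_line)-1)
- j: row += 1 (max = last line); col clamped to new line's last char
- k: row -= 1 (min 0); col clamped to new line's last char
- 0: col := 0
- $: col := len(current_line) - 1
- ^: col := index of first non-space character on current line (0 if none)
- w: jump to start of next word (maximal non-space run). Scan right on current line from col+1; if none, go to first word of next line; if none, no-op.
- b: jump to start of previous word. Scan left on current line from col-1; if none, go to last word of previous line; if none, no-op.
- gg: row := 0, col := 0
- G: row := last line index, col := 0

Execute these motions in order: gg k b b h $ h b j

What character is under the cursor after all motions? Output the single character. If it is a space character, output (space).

After 1 (gg): row=0 col=0 char='z'
After 2 (k): row=0 col=0 char='z'
After 3 (b): row=0 col=0 char='z'
After 4 (b): row=0 col=0 char='z'
After 5 (h): row=0 col=0 char='z'
After 6 ($): row=0 col=12 char='n'
After 7 (h): row=0 col=11 char='a'
After 8 (b): row=0 col=9 char='c'
After 9 (j): row=1 col=9 char='d'

Answer: d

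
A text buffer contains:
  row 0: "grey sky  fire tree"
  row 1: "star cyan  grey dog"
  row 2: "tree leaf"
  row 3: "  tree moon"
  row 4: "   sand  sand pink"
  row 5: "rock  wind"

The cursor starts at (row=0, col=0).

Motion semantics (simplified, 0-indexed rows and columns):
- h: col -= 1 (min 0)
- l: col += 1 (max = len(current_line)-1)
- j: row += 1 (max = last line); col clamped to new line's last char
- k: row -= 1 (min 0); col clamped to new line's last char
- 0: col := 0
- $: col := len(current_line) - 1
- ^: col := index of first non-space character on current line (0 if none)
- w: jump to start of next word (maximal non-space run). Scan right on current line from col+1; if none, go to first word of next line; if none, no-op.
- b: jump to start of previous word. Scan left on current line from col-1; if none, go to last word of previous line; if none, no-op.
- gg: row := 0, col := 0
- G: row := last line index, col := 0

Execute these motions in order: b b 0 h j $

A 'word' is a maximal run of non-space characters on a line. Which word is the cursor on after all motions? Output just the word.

Answer: dog

Derivation:
After 1 (b): row=0 col=0 char='g'
After 2 (b): row=0 col=0 char='g'
After 3 (0): row=0 col=0 char='g'
After 4 (h): row=0 col=0 char='g'
After 5 (j): row=1 col=0 char='s'
After 6 ($): row=1 col=18 char='g'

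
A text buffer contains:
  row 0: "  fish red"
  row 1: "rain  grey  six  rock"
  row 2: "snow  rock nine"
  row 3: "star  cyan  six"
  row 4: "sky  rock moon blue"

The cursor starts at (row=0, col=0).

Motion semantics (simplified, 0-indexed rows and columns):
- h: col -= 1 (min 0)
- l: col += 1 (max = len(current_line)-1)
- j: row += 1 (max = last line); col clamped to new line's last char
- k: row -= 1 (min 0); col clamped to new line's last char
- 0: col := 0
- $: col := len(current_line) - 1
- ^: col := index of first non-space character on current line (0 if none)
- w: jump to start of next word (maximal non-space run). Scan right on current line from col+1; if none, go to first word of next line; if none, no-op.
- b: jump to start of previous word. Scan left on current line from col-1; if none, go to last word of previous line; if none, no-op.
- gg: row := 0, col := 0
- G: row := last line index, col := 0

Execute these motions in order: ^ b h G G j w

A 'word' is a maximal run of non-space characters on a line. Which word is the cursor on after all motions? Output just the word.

After 1 (^): row=0 col=2 char='f'
After 2 (b): row=0 col=2 char='f'
After 3 (h): row=0 col=1 char='_'
After 4 (G): row=4 col=0 char='s'
After 5 (G): row=4 col=0 char='s'
After 6 (j): row=4 col=0 char='s'
After 7 (w): row=4 col=5 char='r'

Answer: rock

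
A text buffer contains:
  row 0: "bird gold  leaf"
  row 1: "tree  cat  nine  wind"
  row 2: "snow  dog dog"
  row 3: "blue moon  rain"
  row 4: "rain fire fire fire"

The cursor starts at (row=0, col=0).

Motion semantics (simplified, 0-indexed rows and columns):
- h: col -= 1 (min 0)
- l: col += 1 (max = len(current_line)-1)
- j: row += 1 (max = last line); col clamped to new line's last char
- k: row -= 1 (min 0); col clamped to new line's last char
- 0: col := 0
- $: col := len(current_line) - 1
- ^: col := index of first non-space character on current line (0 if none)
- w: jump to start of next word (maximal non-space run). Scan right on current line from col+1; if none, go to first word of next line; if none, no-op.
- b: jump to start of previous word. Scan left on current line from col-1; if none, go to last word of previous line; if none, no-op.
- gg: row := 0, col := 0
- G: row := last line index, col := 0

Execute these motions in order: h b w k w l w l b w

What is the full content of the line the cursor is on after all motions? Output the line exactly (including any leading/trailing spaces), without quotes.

After 1 (h): row=0 col=0 char='b'
After 2 (b): row=0 col=0 char='b'
After 3 (w): row=0 col=5 char='g'
After 4 (k): row=0 col=5 char='g'
After 5 (w): row=0 col=11 char='l'
After 6 (l): row=0 col=12 char='e'
After 7 (w): row=1 col=0 char='t'
After 8 (l): row=1 col=1 char='r'
After 9 (b): row=1 col=0 char='t'
After 10 (w): row=1 col=6 char='c'

Answer: tree  cat  nine  wind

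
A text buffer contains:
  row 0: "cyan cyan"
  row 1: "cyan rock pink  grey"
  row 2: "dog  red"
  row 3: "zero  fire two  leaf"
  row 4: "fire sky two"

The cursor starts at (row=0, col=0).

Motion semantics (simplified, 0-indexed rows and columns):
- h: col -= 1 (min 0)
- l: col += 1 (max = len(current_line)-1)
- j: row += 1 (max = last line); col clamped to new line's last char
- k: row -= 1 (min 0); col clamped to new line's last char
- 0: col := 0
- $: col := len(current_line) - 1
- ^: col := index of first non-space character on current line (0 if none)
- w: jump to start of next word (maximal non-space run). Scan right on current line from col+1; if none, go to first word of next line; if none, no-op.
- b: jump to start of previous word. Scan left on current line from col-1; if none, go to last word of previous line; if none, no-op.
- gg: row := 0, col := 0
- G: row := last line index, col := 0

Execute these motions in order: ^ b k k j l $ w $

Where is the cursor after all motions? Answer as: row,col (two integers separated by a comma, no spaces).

Answer: 2,7

Derivation:
After 1 (^): row=0 col=0 char='c'
After 2 (b): row=0 col=0 char='c'
After 3 (k): row=0 col=0 char='c'
After 4 (k): row=0 col=0 char='c'
After 5 (j): row=1 col=0 char='c'
After 6 (l): row=1 col=1 char='y'
After 7 ($): row=1 col=19 char='y'
After 8 (w): row=2 col=0 char='d'
After 9 ($): row=2 col=7 char='d'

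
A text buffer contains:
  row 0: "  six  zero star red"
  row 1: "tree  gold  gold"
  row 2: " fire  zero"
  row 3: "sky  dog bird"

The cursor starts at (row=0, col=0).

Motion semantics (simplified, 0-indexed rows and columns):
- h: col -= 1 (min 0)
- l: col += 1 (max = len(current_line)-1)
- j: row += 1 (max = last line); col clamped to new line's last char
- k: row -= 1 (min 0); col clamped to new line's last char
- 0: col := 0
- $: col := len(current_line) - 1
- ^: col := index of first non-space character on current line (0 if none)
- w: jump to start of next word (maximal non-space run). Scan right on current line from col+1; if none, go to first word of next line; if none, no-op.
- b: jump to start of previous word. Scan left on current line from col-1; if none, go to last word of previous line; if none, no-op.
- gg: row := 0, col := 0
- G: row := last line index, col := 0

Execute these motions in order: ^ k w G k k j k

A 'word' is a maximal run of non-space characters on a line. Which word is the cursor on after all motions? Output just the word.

After 1 (^): row=0 col=2 char='s'
After 2 (k): row=0 col=2 char='s'
After 3 (w): row=0 col=7 char='z'
After 4 (G): row=3 col=0 char='s'
After 5 (k): row=2 col=0 char='_'
After 6 (k): row=1 col=0 char='t'
After 7 (j): row=2 col=0 char='_'
After 8 (k): row=1 col=0 char='t'

Answer: tree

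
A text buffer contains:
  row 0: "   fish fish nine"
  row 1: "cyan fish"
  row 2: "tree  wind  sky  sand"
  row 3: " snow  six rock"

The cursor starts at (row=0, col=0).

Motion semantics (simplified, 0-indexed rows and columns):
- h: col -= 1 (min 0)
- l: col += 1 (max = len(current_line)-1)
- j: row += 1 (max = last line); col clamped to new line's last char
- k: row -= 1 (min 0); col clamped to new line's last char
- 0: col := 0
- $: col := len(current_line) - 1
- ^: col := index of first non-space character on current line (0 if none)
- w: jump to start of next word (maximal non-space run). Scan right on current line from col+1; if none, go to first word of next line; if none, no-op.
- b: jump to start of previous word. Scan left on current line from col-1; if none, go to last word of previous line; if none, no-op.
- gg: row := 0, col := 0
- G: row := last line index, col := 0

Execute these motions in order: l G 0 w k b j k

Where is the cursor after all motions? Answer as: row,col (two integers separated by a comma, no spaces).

After 1 (l): row=0 col=1 char='_'
After 2 (G): row=3 col=0 char='_'
After 3 (0): row=3 col=0 char='_'
After 4 (w): row=3 col=1 char='s'
After 5 (k): row=2 col=1 char='r'
After 6 (b): row=2 col=0 char='t'
After 7 (j): row=3 col=0 char='_'
After 8 (k): row=2 col=0 char='t'

Answer: 2,0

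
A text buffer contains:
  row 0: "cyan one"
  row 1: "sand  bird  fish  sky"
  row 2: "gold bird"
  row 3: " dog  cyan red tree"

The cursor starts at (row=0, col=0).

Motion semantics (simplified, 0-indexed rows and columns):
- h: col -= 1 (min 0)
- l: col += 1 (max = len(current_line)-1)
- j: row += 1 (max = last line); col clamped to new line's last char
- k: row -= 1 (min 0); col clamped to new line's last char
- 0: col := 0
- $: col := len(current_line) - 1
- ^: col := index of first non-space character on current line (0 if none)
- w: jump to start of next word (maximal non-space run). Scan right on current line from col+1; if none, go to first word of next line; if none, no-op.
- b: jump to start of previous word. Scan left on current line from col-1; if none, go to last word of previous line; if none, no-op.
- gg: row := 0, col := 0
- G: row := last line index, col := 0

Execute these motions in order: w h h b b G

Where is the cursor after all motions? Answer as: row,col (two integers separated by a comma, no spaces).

Answer: 3,0

Derivation:
After 1 (w): row=0 col=5 char='o'
After 2 (h): row=0 col=4 char='_'
After 3 (h): row=0 col=3 char='n'
After 4 (b): row=0 col=0 char='c'
After 5 (b): row=0 col=0 char='c'
After 6 (G): row=3 col=0 char='_'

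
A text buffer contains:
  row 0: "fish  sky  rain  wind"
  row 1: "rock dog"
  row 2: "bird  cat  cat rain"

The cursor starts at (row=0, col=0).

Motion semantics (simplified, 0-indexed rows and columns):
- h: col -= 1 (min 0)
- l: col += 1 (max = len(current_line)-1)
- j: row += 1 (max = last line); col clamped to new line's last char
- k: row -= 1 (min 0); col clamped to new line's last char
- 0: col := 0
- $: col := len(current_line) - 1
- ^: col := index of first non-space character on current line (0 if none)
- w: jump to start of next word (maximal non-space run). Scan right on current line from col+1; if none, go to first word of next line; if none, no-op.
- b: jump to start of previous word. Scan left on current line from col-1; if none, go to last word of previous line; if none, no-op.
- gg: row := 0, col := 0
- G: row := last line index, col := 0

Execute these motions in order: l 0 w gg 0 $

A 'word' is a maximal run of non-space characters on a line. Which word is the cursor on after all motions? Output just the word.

Answer: wind

Derivation:
After 1 (l): row=0 col=1 char='i'
After 2 (0): row=0 col=0 char='f'
After 3 (w): row=0 col=6 char='s'
After 4 (gg): row=0 col=0 char='f'
After 5 (0): row=0 col=0 char='f'
After 6 ($): row=0 col=20 char='d'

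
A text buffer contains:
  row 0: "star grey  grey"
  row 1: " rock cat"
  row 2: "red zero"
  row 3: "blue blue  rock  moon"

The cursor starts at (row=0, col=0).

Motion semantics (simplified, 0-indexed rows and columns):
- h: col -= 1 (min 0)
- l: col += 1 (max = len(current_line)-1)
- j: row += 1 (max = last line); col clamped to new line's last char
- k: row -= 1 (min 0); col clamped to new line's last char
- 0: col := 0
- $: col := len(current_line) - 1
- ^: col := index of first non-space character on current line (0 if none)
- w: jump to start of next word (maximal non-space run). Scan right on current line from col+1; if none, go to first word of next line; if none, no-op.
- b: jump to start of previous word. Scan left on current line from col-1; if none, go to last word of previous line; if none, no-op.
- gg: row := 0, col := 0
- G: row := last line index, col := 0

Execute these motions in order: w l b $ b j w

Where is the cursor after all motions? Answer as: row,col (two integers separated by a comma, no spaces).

Answer: 2,0

Derivation:
After 1 (w): row=0 col=5 char='g'
After 2 (l): row=0 col=6 char='r'
After 3 (b): row=0 col=5 char='g'
After 4 ($): row=0 col=14 char='y'
After 5 (b): row=0 col=11 char='g'
After 6 (j): row=1 col=8 char='t'
After 7 (w): row=2 col=0 char='r'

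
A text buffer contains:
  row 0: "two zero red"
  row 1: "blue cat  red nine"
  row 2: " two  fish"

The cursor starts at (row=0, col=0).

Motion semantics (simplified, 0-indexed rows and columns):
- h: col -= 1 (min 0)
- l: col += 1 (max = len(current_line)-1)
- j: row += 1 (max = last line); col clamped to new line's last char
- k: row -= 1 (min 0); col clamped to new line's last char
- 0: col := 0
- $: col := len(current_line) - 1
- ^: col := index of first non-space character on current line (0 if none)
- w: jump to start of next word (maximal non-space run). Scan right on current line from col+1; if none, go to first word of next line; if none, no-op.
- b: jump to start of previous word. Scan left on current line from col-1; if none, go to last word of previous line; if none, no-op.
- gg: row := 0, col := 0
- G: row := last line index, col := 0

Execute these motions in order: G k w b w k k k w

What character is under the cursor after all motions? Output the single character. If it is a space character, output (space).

After 1 (G): row=2 col=0 char='_'
After 2 (k): row=1 col=0 char='b'
After 3 (w): row=1 col=5 char='c'
After 4 (b): row=1 col=0 char='b'
After 5 (w): row=1 col=5 char='c'
After 6 (k): row=0 col=5 char='e'
After 7 (k): row=0 col=5 char='e'
After 8 (k): row=0 col=5 char='e'
After 9 (w): row=0 col=9 char='r'

Answer: r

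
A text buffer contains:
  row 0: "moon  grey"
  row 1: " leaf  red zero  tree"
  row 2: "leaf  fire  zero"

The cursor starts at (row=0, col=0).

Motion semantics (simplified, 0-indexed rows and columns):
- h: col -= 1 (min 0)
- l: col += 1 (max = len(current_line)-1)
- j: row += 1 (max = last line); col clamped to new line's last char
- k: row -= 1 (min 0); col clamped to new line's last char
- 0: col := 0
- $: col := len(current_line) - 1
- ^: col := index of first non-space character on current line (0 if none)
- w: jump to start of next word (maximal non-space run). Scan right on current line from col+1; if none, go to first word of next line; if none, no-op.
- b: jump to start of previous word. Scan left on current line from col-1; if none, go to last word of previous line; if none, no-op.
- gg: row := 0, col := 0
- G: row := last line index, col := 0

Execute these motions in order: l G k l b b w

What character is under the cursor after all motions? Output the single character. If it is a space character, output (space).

After 1 (l): row=0 col=1 char='o'
After 2 (G): row=2 col=0 char='l'
After 3 (k): row=1 col=0 char='_'
After 4 (l): row=1 col=1 char='l'
After 5 (b): row=0 col=6 char='g'
After 6 (b): row=0 col=0 char='m'
After 7 (w): row=0 col=6 char='g'

Answer: g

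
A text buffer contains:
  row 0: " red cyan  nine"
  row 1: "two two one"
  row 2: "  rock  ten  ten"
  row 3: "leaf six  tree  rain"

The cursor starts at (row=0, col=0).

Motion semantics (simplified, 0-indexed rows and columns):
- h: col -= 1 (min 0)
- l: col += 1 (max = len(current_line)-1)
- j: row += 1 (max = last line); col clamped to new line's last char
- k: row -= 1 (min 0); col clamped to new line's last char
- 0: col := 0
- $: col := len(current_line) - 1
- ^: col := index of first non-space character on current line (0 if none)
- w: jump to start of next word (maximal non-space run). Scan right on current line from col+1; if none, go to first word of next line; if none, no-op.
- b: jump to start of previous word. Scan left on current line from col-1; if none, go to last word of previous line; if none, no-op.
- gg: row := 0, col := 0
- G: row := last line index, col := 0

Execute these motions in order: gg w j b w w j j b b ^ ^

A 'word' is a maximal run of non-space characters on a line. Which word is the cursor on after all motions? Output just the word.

After 1 (gg): row=0 col=0 char='_'
After 2 (w): row=0 col=1 char='r'
After 3 (j): row=1 col=1 char='w'
After 4 (b): row=1 col=0 char='t'
After 5 (w): row=1 col=4 char='t'
After 6 (w): row=1 col=8 char='o'
After 7 (j): row=2 col=8 char='t'
After 8 (j): row=3 col=8 char='_'
After 9 (b): row=3 col=5 char='s'
After 10 (b): row=3 col=0 char='l'
After 11 (^): row=3 col=0 char='l'
After 12 (^): row=3 col=0 char='l'

Answer: leaf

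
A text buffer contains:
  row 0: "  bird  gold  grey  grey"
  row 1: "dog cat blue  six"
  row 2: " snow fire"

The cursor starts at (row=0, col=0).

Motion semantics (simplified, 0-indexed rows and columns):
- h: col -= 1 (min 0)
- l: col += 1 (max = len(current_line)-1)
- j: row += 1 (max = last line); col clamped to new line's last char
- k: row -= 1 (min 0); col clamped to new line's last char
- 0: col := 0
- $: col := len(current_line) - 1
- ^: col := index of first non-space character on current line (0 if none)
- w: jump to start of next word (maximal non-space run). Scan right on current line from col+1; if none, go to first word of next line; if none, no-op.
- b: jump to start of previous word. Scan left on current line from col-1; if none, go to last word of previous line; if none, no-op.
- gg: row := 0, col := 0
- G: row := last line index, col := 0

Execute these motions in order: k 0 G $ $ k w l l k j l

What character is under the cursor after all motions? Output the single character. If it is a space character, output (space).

After 1 (k): row=0 col=0 char='_'
After 2 (0): row=0 col=0 char='_'
After 3 (G): row=2 col=0 char='_'
After 4 ($): row=2 col=9 char='e'
After 5 ($): row=2 col=9 char='e'
After 6 (k): row=1 col=9 char='l'
After 7 (w): row=1 col=14 char='s'
After 8 (l): row=1 col=15 char='i'
After 9 (l): row=1 col=16 char='x'
After 10 (k): row=0 col=16 char='e'
After 11 (j): row=1 col=16 char='x'
After 12 (l): row=1 col=16 char='x'

Answer: x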